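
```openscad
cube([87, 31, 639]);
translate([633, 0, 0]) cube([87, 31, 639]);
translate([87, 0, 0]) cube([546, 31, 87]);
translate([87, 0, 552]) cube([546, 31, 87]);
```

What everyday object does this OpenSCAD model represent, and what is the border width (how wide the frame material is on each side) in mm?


A picture frame. The border width is 87 mm.

Four thin pieces enclosing a rectangular opening — a picture frame. The two full-height stiles are 639 mm tall; the top rail sits at z = 552 and is 87 mm tall, so the border above the opening is 639 − 552 = 87 mm, matching the stile x-width.


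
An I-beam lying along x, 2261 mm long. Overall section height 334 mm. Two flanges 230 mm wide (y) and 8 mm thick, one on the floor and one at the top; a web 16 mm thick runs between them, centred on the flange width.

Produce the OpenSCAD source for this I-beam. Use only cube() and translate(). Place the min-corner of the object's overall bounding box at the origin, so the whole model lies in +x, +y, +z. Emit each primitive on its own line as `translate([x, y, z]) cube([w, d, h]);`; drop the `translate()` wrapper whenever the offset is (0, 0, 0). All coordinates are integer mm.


cube([2261, 230, 8]);
translate([0, 107, 8]) cube([2261, 16, 318]);
translate([0, 0, 326]) cube([2261, 230, 8]);


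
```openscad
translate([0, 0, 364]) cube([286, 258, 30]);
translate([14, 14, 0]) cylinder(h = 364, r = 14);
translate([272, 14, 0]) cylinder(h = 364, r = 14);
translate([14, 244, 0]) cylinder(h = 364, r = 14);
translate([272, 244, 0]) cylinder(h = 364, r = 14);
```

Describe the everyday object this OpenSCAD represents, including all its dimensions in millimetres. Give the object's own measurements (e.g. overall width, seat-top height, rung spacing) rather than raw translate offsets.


A four-legged stool. The seat is a 286×258×30 mm slab whose top surface is at z = 394 mm; four round legs, each 28 mm in diameter, run from the floor (z = 0) to the underside of the seat, each leg's axis is inset half a diameter from the nearest pair of seat edges (so the leg's bounding box is flush with the corner).


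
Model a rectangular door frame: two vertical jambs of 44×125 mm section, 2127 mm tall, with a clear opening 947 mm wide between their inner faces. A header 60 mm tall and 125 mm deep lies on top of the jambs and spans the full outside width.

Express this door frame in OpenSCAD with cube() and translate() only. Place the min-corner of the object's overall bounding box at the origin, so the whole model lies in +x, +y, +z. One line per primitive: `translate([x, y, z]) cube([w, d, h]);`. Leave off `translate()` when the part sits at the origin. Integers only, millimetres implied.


cube([44, 125, 2127]);
translate([991, 0, 0]) cube([44, 125, 2127]);
translate([0, 0, 2127]) cube([1035, 125, 60]);


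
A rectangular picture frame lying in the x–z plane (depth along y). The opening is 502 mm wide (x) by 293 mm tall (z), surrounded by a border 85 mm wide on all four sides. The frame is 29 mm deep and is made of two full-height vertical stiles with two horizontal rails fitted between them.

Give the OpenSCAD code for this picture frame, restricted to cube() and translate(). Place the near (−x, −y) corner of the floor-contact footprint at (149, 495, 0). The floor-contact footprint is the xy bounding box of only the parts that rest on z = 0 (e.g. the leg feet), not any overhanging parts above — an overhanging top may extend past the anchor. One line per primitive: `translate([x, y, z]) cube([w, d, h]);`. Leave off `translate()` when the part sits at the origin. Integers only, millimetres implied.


translate([149, 495, 0]) cube([85, 29, 463]);
translate([736, 495, 0]) cube([85, 29, 463]);
translate([234, 495, 0]) cube([502, 29, 85]);
translate([234, 495, 378]) cube([502, 29, 85]);


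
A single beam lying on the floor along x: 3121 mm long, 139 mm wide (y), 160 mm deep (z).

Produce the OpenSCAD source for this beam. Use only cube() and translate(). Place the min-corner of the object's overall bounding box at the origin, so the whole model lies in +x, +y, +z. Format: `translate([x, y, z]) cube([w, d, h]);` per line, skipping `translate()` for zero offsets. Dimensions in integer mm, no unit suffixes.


cube([3121, 139, 160]);


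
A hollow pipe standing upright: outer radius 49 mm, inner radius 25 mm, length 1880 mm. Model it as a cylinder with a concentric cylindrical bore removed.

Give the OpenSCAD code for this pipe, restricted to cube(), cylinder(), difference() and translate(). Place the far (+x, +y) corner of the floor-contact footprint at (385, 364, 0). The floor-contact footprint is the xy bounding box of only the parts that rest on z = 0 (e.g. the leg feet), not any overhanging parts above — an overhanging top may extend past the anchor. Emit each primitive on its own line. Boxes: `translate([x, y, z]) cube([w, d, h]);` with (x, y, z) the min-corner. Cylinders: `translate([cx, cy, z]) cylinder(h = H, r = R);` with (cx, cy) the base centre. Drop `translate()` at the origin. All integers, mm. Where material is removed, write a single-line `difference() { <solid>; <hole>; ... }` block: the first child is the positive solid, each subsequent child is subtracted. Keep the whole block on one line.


difference() { translate([336, 315, 0]) cylinder(h = 1880, r = 49); translate([336, 315, 0]) cylinder(h = 1880, r = 25); }


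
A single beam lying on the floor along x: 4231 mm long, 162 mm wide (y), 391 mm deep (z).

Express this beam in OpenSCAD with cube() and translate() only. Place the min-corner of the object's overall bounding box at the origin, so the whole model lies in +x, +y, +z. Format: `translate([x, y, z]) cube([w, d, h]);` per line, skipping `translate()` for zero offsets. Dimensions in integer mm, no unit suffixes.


cube([4231, 162, 391]);


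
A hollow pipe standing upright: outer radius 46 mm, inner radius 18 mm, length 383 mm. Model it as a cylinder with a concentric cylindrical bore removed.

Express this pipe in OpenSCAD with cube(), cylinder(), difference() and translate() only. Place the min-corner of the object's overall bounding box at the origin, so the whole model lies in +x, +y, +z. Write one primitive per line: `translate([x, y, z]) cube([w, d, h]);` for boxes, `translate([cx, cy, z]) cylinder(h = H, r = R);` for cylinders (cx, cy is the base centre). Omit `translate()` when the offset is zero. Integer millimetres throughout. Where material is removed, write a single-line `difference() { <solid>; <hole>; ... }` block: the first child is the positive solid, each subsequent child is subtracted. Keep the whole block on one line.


difference() { translate([46, 46, 0]) cylinder(h = 383, r = 46); translate([46, 46, 0]) cylinder(h = 383, r = 18); }


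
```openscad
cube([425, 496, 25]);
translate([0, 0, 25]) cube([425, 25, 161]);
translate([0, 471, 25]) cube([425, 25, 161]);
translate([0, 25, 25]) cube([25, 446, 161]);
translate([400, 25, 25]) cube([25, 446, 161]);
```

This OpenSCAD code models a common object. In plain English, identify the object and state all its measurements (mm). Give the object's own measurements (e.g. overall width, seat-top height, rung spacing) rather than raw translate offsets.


An open-topped rectangular box: outside dimensions 425×496×186 mm, with a uniform wall and base thickness of 25 mm. The base is a full 425×496 slab on the floor; four walls sit on top of the base. The front and back walls (the −y and +y sides) span the full width; the two side walls fit between them.


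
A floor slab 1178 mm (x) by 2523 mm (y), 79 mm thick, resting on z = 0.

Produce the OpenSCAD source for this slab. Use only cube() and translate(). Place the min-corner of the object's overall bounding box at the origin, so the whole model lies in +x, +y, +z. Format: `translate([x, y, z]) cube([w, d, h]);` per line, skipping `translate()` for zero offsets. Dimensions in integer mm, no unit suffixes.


cube([1178, 2523, 79]);


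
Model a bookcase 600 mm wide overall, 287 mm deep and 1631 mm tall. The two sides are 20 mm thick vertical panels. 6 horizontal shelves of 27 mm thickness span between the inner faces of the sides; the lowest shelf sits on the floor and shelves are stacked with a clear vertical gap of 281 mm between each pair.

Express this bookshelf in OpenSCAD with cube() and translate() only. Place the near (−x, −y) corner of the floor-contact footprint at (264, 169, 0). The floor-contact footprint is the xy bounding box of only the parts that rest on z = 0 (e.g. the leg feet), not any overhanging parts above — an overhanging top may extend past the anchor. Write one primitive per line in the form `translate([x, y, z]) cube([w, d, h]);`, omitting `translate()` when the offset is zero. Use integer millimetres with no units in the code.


translate([264, 169, 0]) cube([20, 287, 1631]);
translate([844, 169, 0]) cube([20, 287, 1631]);
translate([284, 169, 0]) cube([560, 287, 27]);
translate([284, 169, 308]) cube([560, 287, 27]);
translate([284, 169, 616]) cube([560, 287, 27]);
translate([284, 169, 924]) cube([560, 287, 27]);
translate([284, 169, 1232]) cube([560, 287, 27]);
translate([284, 169, 1540]) cube([560, 287, 27]);


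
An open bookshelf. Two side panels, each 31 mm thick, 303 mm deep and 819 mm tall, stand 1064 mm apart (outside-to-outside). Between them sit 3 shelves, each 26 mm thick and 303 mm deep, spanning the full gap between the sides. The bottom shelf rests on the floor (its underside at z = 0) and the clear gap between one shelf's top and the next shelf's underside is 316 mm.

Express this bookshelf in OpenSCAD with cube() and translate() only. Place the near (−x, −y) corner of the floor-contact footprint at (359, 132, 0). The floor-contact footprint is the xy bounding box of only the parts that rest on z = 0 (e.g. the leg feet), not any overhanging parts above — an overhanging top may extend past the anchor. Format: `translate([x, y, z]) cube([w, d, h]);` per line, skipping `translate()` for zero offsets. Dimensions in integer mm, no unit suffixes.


translate([359, 132, 0]) cube([31, 303, 819]);
translate([1392, 132, 0]) cube([31, 303, 819]);
translate([390, 132, 0]) cube([1002, 303, 26]);
translate([390, 132, 342]) cube([1002, 303, 26]);
translate([390, 132, 684]) cube([1002, 303, 26]);


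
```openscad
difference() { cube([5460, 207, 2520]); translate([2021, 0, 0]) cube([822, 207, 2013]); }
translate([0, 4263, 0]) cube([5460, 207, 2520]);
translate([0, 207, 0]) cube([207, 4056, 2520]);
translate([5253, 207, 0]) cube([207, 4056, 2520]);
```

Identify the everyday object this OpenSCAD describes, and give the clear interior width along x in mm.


A single room. The interior width is 5046 mm.

Four walls enclosing a rectangle with a door in the front wall — a room. Outside width 5460 minus two 207 mm walls gives 5046 mm.


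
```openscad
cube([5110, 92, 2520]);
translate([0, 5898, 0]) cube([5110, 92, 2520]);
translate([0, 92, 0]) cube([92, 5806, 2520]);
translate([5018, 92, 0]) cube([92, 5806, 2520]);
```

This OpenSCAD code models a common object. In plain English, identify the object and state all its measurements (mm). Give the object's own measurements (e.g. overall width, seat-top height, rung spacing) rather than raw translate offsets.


The wall frame of a small rectangular building: four walls, each 2520 mm tall and 92 mm thick, enclosing a footprint 5110 mm (x) by 5990 mm (y) outside-to-outside, with no floor or roof. The front and back walls (the −y and +y sides) span the full width; the two side walls fit between them.


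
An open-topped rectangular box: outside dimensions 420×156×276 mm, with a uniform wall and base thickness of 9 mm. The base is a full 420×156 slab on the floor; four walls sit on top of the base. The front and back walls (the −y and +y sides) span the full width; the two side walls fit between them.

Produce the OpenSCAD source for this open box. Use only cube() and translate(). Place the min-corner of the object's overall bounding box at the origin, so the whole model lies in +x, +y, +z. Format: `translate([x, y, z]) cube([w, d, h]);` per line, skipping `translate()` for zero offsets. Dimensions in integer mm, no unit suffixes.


cube([420, 156, 9]);
translate([0, 0, 9]) cube([420, 9, 267]);
translate([0, 147, 9]) cube([420, 9, 267]);
translate([0, 9, 9]) cube([9, 138, 267]);
translate([411, 9, 9]) cube([9, 138, 267]);


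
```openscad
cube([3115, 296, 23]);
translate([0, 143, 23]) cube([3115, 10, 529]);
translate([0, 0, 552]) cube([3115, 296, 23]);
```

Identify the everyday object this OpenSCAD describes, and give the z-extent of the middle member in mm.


An I-beam. The web height is 529 mm.

Two wide flanges with a thin centred web — an I-beam. Overall 575 mm minus two 23 mm flanges gives a web of 575 − 2·23 = 529 mm.


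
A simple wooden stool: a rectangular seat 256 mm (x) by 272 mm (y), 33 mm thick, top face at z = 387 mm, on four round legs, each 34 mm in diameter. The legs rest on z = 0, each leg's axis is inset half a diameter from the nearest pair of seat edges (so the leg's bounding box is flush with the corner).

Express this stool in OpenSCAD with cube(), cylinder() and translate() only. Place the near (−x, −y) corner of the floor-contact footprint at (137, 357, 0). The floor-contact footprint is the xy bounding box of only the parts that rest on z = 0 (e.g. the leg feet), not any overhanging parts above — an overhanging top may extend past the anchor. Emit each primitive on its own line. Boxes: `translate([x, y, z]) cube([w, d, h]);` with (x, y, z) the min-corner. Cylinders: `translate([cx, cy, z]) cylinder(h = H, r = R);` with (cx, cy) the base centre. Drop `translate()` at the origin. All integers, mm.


// leg_h = 387 - 33 = 354
translate([137, 357, 354]) cube([256, 272, 33]);
translate([154, 374, 0]) cylinder(h = 354, r = 17);
translate([376, 374, 0]) cylinder(h = 354, r = 17);
translate([154, 612, 0]) cylinder(h = 354, r = 17);
translate([376, 612, 0]) cylinder(h = 354, r = 17);


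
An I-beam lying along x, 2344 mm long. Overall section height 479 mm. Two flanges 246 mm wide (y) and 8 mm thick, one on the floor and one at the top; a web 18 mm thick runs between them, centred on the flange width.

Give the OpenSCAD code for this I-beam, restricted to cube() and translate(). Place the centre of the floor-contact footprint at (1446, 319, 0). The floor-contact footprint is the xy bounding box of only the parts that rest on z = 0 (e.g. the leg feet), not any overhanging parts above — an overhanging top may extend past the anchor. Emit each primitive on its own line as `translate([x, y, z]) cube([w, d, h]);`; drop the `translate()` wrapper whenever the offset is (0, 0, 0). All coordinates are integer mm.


translate([274, 196, 0]) cube([2344, 246, 8]);
translate([274, 310, 8]) cube([2344, 18, 463]);
translate([274, 196, 471]) cube([2344, 246, 8]);


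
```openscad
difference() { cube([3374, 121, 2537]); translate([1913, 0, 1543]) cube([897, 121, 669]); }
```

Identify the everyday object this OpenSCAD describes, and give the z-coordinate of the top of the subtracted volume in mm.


A wall with a window opening. The window head height is 2212 mm.

A wall with a rectangular opening subtracted — a window. Sill at z = 1543, opening 669 mm tall, so the head is at 1543 + 669 = 2212 mm.


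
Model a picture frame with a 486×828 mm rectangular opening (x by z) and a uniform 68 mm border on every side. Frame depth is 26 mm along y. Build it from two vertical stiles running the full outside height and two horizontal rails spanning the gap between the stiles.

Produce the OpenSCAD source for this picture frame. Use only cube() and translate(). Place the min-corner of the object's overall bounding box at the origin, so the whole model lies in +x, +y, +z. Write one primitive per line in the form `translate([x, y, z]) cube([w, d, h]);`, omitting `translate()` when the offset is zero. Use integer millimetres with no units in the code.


cube([68, 26, 964]);
translate([554, 0, 0]) cube([68, 26, 964]);
translate([68, 0, 0]) cube([486, 26, 68]);
translate([68, 0, 896]) cube([486, 26, 68]);


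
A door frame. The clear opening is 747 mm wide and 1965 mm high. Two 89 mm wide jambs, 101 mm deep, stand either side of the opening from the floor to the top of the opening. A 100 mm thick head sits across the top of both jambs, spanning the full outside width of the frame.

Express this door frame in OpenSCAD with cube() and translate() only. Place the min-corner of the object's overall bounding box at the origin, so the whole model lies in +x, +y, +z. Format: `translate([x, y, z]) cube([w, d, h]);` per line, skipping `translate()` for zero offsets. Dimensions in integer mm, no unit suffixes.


cube([89, 101, 1965]);
translate([836, 0, 0]) cube([89, 101, 1965]);
translate([0, 0, 1965]) cube([925, 101, 100]);


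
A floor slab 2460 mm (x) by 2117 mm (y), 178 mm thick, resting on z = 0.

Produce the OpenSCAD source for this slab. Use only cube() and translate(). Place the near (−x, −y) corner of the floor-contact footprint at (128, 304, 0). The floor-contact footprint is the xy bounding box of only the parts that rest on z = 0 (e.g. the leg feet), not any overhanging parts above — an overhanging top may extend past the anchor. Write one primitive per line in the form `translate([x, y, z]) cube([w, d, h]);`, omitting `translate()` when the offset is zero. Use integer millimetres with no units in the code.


translate([128, 304, 0]) cube([2460, 2117, 178]);


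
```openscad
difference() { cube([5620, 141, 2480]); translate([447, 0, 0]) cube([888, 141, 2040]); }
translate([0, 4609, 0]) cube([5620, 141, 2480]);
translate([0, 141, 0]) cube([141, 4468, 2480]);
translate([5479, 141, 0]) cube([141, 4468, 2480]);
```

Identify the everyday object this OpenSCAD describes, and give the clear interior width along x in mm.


A single room. The interior width is 5338 mm.

Four walls enclosing a rectangle with a door in the front wall — a room. Outside width 5620 minus two 141 mm walls gives 5338 mm.


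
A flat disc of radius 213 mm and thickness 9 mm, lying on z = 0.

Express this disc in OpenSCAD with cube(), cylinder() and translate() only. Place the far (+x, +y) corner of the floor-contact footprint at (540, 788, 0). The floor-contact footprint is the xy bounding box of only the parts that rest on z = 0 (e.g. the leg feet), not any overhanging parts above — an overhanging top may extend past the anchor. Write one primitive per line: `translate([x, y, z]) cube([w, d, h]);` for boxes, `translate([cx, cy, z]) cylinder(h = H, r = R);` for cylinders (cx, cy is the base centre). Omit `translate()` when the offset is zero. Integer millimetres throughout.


translate([327, 575, 0]) cylinder(h = 9, r = 213);


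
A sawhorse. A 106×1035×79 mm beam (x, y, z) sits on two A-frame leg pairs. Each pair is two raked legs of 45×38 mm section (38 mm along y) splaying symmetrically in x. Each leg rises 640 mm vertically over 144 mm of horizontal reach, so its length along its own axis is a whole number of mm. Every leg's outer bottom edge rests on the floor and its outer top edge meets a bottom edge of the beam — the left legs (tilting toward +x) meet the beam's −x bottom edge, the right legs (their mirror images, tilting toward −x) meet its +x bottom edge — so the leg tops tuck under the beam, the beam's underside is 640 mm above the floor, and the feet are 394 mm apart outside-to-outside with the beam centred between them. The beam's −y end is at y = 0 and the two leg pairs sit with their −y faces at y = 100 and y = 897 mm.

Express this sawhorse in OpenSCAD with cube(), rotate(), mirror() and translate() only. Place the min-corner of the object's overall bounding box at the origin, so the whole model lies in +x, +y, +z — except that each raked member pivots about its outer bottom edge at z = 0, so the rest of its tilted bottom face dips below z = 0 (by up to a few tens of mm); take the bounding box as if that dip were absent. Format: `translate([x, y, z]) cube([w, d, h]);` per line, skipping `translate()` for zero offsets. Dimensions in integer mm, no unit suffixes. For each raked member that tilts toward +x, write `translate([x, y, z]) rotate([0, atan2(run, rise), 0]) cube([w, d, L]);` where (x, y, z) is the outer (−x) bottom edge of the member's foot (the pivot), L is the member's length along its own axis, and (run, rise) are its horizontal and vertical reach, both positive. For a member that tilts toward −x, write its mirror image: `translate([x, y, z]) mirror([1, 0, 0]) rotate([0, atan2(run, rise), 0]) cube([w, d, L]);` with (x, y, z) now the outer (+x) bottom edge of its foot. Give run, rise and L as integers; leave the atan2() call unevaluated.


translate([144, 0, 640]) cube([106, 1035, 79]);
translate([0, 100, 0]) rotate([0, atan2(144, 640), 0]) cube([45, 38, 656]);
translate([394, 100, 0]) mirror([1, 0, 0]) rotate([0, atan2(144, 640), 0]) cube([45, 38, 656]);
translate([0, 897, 0]) rotate([0, atan2(144, 640), 0]) cube([45, 38, 656]);
translate([394, 897, 0]) mirror([1, 0, 0]) rotate([0, atan2(144, 640), 0]) cube([45, 38, 656]);


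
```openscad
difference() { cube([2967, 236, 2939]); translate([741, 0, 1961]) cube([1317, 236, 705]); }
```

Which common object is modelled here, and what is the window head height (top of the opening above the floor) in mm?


A wall with a window opening. The window head height is 2666 mm.

A wall with a rectangular opening subtracted — a window. Sill at z = 1961, opening 705 mm tall, so the head is at 1961 + 705 = 2666 mm.


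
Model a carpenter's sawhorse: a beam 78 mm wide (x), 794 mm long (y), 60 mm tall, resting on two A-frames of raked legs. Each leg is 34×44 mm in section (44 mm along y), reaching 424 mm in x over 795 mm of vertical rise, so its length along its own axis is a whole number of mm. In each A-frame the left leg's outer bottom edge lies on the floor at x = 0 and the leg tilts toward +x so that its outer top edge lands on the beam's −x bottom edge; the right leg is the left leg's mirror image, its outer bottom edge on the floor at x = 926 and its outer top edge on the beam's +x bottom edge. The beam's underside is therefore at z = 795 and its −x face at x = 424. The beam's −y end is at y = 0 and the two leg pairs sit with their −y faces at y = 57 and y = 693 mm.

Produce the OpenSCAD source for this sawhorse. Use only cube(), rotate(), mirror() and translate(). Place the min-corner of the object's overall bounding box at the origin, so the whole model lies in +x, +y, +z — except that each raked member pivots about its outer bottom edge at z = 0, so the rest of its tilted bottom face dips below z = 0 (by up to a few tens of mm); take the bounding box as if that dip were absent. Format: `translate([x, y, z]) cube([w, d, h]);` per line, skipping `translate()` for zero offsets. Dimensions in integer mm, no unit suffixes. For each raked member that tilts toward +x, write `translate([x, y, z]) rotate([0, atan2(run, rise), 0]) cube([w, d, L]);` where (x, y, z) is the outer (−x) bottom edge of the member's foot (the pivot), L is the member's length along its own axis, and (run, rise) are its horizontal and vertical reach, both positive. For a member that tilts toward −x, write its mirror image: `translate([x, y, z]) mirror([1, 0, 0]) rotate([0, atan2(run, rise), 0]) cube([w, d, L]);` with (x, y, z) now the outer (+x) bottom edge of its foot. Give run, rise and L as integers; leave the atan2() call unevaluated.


translate([424, 0, 795]) cube([78, 794, 60]);
translate([0, 57, 0]) rotate([0, atan2(424, 795), 0]) cube([34, 44, 901]);
translate([926, 57, 0]) mirror([1, 0, 0]) rotate([0, atan2(424, 795), 0]) cube([34, 44, 901]);
translate([0, 693, 0]) rotate([0, atan2(424, 795), 0]) cube([34, 44, 901]);
translate([926, 693, 0]) mirror([1, 0, 0]) rotate([0, atan2(424, 795), 0]) cube([34, 44, 901]);


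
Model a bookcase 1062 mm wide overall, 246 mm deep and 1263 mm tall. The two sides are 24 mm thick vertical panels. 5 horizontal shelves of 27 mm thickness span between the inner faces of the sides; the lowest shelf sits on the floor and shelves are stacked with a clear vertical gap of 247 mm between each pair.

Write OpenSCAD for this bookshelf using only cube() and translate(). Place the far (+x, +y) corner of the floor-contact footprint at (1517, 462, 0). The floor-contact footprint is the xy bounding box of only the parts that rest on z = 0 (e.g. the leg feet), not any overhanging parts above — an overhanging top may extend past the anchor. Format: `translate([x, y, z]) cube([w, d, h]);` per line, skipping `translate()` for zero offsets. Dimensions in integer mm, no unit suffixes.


translate([455, 216, 0]) cube([24, 246, 1263]);
translate([1493, 216, 0]) cube([24, 246, 1263]);
translate([479, 216, 0]) cube([1014, 246, 27]);
translate([479, 216, 274]) cube([1014, 246, 27]);
translate([479, 216, 548]) cube([1014, 246, 27]);
translate([479, 216, 822]) cube([1014, 246, 27]);
translate([479, 216, 1096]) cube([1014, 246, 27]);


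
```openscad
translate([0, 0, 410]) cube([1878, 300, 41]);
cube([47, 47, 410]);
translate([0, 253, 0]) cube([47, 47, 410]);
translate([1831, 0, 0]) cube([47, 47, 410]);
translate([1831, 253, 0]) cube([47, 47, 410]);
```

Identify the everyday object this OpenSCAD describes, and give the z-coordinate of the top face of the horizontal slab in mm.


A bench. The seat-top height is 451 mm.

A long slab on four corner posts — a bench. The slab sits at z = 410 with thickness 41, so the top is 410 + 41 = 451 mm.


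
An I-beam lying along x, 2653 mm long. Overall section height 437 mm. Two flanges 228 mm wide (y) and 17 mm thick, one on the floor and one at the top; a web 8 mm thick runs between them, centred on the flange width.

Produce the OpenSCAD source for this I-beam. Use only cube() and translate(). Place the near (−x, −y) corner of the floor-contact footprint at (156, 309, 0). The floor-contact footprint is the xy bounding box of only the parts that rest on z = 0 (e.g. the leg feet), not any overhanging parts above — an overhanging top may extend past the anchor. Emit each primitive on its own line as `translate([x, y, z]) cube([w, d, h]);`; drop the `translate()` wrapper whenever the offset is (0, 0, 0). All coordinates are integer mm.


translate([156, 309, 0]) cube([2653, 228, 17]);
translate([156, 419, 17]) cube([2653, 8, 403]);
translate([156, 309, 420]) cube([2653, 228, 17]);


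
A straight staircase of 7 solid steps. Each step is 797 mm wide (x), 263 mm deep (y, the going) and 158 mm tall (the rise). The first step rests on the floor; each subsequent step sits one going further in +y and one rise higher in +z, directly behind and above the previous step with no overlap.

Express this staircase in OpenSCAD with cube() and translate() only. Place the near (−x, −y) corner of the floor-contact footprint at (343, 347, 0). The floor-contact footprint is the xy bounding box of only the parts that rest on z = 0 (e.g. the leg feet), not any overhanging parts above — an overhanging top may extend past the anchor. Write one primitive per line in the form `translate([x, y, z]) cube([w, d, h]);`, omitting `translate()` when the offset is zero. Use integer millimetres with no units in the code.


translate([343, 347, 0]) cube([797, 263, 158]);
translate([343, 610, 158]) cube([797, 263, 158]);
translate([343, 873, 316]) cube([797, 263, 158]);
translate([343, 1136, 474]) cube([797, 263, 158]);
translate([343, 1399, 632]) cube([797, 263, 158]);
translate([343, 1662, 790]) cube([797, 263, 158]);
translate([343, 1925, 948]) cube([797, 263, 158]);


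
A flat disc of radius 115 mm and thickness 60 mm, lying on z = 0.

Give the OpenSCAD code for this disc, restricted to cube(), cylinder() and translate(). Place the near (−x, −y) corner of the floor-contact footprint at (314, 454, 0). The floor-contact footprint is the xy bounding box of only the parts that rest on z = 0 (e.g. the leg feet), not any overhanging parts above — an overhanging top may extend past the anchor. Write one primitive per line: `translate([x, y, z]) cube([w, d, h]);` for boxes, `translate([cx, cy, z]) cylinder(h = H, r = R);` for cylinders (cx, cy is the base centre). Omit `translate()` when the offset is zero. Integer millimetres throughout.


translate([429, 569, 0]) cylinder(h = 60, r = 115);


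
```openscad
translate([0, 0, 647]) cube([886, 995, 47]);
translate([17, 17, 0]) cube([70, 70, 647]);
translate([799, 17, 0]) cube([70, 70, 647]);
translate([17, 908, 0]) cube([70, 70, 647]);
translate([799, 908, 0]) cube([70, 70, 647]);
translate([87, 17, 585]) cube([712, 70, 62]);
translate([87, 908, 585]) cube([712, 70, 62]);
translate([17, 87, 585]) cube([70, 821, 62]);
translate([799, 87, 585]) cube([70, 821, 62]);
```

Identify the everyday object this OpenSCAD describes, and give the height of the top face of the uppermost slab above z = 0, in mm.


A table. The table height is 694 mm.

A 886×995×47 slab sits at z = 647 on four 70 mm square posts — a table. The top surface is at 647 + 47 = 694 mm.


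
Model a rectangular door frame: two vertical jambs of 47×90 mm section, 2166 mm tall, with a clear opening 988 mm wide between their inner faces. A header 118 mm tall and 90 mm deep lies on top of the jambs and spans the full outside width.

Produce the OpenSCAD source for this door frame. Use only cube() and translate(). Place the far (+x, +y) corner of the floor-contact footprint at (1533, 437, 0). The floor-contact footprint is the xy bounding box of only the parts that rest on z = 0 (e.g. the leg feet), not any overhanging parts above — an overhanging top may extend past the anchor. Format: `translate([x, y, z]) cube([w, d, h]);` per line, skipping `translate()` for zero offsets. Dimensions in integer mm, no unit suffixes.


translate([451, 347, 0]) cube([47, 90, 2166]);
translate([1486, 347, 0]) cube([47, 90, 2166]);
translate([451, 347, 2166]) cube([1082, 90, 118]);


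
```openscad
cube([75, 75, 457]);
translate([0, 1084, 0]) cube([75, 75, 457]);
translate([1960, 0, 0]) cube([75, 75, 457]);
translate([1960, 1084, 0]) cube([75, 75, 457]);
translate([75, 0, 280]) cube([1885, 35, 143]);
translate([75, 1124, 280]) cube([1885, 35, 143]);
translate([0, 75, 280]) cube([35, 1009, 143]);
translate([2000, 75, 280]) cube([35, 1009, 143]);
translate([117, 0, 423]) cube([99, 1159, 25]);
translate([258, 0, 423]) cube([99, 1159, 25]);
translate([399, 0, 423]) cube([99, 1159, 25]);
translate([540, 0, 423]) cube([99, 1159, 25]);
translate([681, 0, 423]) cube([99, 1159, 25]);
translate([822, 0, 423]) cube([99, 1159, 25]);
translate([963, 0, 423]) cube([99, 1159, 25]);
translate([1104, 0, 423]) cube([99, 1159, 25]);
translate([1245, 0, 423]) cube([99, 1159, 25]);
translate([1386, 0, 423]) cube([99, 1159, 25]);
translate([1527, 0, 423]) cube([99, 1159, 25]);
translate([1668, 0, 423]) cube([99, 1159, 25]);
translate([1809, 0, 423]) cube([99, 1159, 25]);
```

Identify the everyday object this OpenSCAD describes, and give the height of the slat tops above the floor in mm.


A bed frame. The slat-top height is 448 mm.

Four posts, four rails, and a row of slats — a bed frame. Slats sit on the rails at z = 280 + 143 = 423; with slat thickness 25, the top is 448 mm.


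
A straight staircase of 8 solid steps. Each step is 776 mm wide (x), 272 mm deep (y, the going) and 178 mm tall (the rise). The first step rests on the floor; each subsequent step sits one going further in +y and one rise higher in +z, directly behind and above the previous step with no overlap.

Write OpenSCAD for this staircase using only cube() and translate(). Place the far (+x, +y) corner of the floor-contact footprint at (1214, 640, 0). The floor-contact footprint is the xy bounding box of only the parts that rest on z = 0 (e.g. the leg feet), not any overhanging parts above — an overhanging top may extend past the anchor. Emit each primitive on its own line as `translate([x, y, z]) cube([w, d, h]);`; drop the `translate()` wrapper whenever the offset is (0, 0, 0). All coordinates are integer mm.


translate([438, 368, 0]) cube([776, 272, 178]);
translate([438, 640, 178]) cube([776, 272, 178]);
translate([438, 912, 356]) cube([776, 272, 178]);
translate([438, 1184, 534]) cube([776, 272, 178]);
translate([438, 1456, 712]) cube([776, 272, 178]);
translate([438, 1728, 890]) cube([776, 272, 178]);
translate([438, 2000, 1068]) cube([776, 272, 178]);
translate([438, 2272, 1246]) cube([776, 272, 178]);


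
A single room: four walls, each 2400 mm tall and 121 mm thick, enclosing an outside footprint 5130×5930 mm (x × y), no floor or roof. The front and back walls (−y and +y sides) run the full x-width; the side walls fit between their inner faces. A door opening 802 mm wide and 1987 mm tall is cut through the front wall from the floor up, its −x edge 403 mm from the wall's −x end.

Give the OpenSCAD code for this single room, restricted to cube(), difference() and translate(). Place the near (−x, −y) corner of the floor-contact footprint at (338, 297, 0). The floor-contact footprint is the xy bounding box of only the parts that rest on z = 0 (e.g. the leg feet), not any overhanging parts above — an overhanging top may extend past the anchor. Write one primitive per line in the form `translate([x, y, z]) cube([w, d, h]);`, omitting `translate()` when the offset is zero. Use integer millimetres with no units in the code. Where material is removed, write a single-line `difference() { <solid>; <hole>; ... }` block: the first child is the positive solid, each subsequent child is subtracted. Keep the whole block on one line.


difference() { translate([338, 297, 0]) cube([5130, 121, 2400]); translate([741, 297, 0]) cube([802, 121, 1987]); }
translate([338, 6106, 0]) cube([5130, 121, 2400]);
translate([338, 418, 0]) cube([121, 5688, 2400]);
translate([5347, 418, 0]) cube([121, 5688, 2400]);


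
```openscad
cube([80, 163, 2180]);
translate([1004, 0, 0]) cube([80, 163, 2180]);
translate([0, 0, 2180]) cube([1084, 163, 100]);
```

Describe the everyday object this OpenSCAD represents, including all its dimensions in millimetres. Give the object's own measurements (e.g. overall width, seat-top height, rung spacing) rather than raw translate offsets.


A door frame. The clear opening is 924 mm wide and 2180 mm high. Two 80 mm wide jambs, 163 mm deep, stand either side of the opening from the floor to the top of the opening. A 100 mm thick head sits across the top of both jambs, spanning the full outside width of the frame.


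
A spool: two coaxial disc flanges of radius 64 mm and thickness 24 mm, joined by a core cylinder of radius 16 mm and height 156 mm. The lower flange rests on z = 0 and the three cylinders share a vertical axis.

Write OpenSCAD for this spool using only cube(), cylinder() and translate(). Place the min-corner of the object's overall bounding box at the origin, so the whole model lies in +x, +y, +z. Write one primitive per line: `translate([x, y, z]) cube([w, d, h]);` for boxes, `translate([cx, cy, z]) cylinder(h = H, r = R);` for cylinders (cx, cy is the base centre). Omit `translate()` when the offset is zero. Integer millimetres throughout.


translate([64, 64, 0]) cylinder(h = 24, r = 64);
translate([64, 64, 24]) cylinder(h = 156, r = 16);
translate([64, 64, 180]) cylinder(h = 24, r = 64);


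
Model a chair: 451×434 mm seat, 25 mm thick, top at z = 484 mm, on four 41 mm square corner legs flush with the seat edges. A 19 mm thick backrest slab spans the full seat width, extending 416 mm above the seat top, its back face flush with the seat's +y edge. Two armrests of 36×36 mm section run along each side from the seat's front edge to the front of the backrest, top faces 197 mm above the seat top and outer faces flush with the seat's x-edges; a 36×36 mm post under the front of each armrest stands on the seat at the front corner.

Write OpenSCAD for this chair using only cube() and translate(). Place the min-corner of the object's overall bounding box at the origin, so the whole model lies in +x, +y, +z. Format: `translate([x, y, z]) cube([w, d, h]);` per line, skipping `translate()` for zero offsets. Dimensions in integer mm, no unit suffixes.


// leg_h = 484 - 25 = 459
// arm post h = 197 - 36 = 161
translate([0, 0, 459]) cube([451, 434, 25]);
cube([41, 41, 459]);
translate([410, 0, 0]) cube([41, 41, 459]);
translate([0, 393, 0]) cube([41, 41, 459]);
translate([410, 393, 0]) cube([41, 41, 459]);
translate([0, 415, 484]) cube([451, 19, 416]);
translate([0, 0, 645]) cube([36, 415, 36]);
translate([415, 0, 645]) cube([36, 415, 36]);
translate([0, 0, 484]) cube([36, 36, 161]);
translate([415, 0, 484]) cube([36, 36, 161]);


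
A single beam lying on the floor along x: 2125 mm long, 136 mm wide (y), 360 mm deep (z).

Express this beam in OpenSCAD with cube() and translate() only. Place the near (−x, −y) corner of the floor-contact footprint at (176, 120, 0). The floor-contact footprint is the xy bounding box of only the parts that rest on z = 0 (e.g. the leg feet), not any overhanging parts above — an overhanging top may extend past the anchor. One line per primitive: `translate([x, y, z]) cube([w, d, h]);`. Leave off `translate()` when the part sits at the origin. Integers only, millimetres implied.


translate([176, 120, 0]) cube([2125, 136, 360]);


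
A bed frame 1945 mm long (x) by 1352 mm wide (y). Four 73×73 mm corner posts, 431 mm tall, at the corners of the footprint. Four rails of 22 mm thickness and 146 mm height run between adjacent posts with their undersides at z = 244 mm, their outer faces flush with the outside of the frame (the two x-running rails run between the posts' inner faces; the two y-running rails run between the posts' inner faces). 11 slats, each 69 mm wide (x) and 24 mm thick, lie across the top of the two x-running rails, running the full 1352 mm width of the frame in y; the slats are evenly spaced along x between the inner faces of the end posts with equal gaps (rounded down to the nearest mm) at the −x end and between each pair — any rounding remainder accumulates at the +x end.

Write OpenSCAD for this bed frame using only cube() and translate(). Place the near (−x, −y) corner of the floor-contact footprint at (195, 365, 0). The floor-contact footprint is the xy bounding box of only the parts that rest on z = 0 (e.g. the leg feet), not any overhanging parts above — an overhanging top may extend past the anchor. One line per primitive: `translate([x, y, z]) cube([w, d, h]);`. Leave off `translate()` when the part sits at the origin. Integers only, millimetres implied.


translate([195, 365, 0]) cube([73, 73, 431]);
translate([195, 1644, 0]) cube([73, 73, 431]);
translate([2067, 365, 0]) cube([73, 73, 431]);
translate([2067, 1644, 0]) cube([73, 73, 431]);
translate([268, 365, 244]) cube([1799, 22, 146]);
translate([268, 1695, 244]) cube([1799, 22, 146]);
translate([195, 438, 244]) cube([22, 1206, 146]);
translate([2118, 438, 244]) cube([22, 1206, 146]);
translate([354, 365, 390]) cube([69, 1352, 24]);
translate([509, 365, 390]) cube([69, 1352, 24]);
translate([664, 365, 390]) cube([69, 1352, 24]);
translate([819, 365, 390]) cube([69, 1352, 24]);
translate([974, 365, 390]) cube([69, 1352, 24]);
translate([1129, 365, 390]) cube([69, 1352, 24]);
translate([1284, 365, 390]) cube([69, 1352, 24]);
translate([1439, 365, 390]) cube([69, 1352, 24]);
translate([1594, 365, 390]) cube([69, 1352, 24]);
translate([1749, 365, 390]) cube([69, 1352, 24]);
translate([1904, 365, 390]) cube([69, 1352, 24]);


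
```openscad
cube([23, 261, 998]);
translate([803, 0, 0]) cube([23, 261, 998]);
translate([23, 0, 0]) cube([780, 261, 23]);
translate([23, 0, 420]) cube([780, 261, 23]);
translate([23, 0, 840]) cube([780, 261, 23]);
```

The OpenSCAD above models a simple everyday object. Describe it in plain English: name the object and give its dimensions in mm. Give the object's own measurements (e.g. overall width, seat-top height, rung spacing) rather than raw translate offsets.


An open bookshelf. Two side panels, each 23 mm thick, 261 mm deep and 998 mm tall, stand 826 mm apart (outside-to-outside). Between them sit 3 shelves, each 23 mm thick and 261 mm deep, spanning the full gap between the sides. The bottom shelf rests on the floor (its underside at z = 0) and the clear gap between one shelf's top and the next shelf's underside is 397 mm.
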